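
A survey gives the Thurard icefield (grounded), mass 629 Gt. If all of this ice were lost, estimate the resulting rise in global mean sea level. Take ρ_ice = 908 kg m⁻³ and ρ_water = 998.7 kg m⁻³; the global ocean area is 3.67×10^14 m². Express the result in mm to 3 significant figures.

≈ 1.72 mm

Thurard: 629 Gt = 6.290×10^14 kg; dividing by ρ_w = 998.7 kg m⁻³ gives 6.298×10^11 m³ of water.
Spread over 3.67×10^14 m² of ocean, Δh = 6.298×10^11 / 3.67×10^14 = 1.72×10^-3 m = 1.72 mm.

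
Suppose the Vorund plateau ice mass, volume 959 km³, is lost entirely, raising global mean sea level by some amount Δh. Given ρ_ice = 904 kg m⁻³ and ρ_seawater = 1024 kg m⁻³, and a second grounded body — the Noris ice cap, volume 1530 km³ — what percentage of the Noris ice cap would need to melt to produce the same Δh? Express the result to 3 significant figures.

≈ 62.7 %

Equal sea-level rise means equal mass of meltwater, i.e. equal mass of ice lost.
Ice mass of Vorund: 8.669×10^14 kg; ice mass of Noris: 1.383×10^15 kg.
Fraction required = 8.669×10^14 / 1.383×10^15 = 0.627 → 62.7 %.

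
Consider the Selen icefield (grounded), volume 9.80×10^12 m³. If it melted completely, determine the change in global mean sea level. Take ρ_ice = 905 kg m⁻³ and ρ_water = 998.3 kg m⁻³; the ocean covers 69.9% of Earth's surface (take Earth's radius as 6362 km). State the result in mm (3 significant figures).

≈ 25.0 mm

Selen: 9.80×10^12 m³ × (905/998.3) = 8.884×10^12 m³ of water.
Spread over 3.56×10^14 m² of ocean, Δh = 8.884×10^12 / 3.56×10^14 = 0.0250 m = 25.0 mm.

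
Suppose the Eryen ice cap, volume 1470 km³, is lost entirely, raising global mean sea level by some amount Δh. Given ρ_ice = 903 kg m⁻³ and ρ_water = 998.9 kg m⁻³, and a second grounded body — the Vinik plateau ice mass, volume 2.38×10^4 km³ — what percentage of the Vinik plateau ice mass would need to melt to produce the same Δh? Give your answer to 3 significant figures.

≈ 6.18 %

Equal sea-level rise means equal mass of meltwater, i.e. equal mass of ice lost.
Ice mass of Eryen: 1.327×10^15 kg; ice mass of Vinik: 2.149×10^16 kg.
Fraction required = 1.327×10^15 / 2.149×10^16 = 0.0618 → 6.18 %.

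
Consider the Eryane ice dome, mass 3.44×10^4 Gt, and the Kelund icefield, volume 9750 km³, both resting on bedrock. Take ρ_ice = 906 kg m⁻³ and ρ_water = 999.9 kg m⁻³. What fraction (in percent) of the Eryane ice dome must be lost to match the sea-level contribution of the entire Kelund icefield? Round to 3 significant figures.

≈ 25.7 %

Equal sea-level rise means equal mass of meltwater, i.e. equal mass of ice lost.
Ice mass of Kelund: 8.833×10^15 kg; ice mass of Eryane: 3.440×10^16 kg.
Fraction required = 8.833×10^15 / 3.440×10^16 = 0.257 → 25.7 %.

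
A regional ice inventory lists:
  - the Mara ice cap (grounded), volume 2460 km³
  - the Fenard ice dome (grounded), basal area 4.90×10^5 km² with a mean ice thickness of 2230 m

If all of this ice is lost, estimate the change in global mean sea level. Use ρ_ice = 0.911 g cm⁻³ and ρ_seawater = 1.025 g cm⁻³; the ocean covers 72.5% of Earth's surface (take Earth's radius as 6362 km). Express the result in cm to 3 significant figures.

Mara: 2460 km³ × (911/1025) = 2186 km³ of water.
Fenard: ice volume = 4.90×10^5 km² × 2230 m = 1.093×10^6 km³; 1.093×10^6 × (911/1025) = 9.712×10^5 km³ of water.
Total added water ≈ 9.734×10^14 m³ over 3.69×10^14 m² → Δh = 2.64 m = 264 cm.

≈ 264 cm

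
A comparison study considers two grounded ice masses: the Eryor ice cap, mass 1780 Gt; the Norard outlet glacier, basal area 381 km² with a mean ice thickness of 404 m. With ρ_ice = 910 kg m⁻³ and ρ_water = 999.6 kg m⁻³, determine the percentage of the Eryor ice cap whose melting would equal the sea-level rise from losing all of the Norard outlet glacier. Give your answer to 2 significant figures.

≈ 7.9 %

Equal sea-level rise means equal mass of meltwater, i.e. equal mass of ice lost.
Ice mass of Norard: 1.401×10^14 kg; ice mass of Eryor: 1.780×10^15 kg.
Fraction required = 1.401×10^14 / 1.780×10^15 = 0.0787 → 7.9 %.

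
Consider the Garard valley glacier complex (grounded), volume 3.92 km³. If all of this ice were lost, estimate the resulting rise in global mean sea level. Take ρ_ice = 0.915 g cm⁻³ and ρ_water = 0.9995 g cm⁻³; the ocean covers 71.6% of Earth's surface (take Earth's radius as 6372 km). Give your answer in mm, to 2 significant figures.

≈ 9.8×10^-3 mm

Garard: 3.92 km³ × (915/999.5) = 3.589 km³ of water.
Spread over 3.65×10^14 m² of ocean, Δh = 3.589×10^9 / 3.65×10^14 = 9.82×10^-6 m = 9.8×10^-3 mm.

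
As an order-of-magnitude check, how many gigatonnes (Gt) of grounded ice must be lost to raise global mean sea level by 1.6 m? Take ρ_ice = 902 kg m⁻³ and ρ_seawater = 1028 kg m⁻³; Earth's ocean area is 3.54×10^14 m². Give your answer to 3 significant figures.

Required water volume = Δh × A = 1.6 m × 3.54×10^14 m² = 5.664×10^14 m³.
ρ_w = 1028 kg m⁻³, so the mass of water = 5.664×10^14 m³ × 1028 kg m⁻³ = 5.823×10^17 kg = 5.82×10^5 Gt (and the same mass of ice, by conservation).

≈ 5.82×10^5 Gt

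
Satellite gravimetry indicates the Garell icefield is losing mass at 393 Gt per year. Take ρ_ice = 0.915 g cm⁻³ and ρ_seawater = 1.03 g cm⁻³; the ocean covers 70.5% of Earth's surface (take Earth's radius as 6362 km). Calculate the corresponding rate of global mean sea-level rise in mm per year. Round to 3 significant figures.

≈ 1.06 mm/yr

ρ_w = 1.03 g cm⁻³ = 1030 kg m⁻³. Annual water volume added = 393 Gt / ρ_w = 3.930×10^14 kg / 1030 kg m⁻³ = 3.816×10^11 m³.
Δh per year = 3.816×10^11 / 3.59×10^14 = 1.06×10^-3 m = 1.06 mm.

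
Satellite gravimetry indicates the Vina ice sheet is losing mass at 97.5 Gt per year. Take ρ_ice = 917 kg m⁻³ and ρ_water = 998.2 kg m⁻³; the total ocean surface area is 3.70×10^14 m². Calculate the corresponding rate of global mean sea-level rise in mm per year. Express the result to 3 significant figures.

≈ 0.264 mm/yr

ρ_w = 998.2 kg m⁻³. Annual water volume added = 97.5 Gt / ρ_w = 9.750×10^13 kg / 998.2 kg m⁻³ = 9.768×10^10 m³.
Δh per year = 9.768×10^10 / 3.70×10^14 = 2.64×10^-4 m = 0.264 mm.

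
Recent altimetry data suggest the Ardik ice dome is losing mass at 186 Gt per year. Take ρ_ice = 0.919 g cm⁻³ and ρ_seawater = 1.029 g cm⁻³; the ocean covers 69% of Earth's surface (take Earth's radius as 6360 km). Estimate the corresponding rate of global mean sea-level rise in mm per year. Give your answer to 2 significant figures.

ρ_w = 1.029 g cm⁻³ = 1029 kg m⁻³. Annual water volume added = 186 Gt / ρ_w = 1.860×10^14 kg / 1029 kg m⁻³ = 1.808×10^11 m³.
Δh per year = 1.808×10^11 / 3.51×10^14 = 5.15×10^-4 m = 0.52 mm.

≈ 0.52 mm/yr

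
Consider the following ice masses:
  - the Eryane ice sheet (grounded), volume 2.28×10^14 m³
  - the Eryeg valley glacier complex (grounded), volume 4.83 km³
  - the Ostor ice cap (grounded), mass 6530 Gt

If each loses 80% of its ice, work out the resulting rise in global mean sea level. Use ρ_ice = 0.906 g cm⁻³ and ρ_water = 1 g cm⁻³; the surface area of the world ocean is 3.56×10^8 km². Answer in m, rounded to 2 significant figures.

≈ 0.48 m

Eryane: 0.8 × 2.28×10^14 m³ × (906/1000) = 1.653×10^14 m³ of water.
Eryeg: 0.8 × 4.83 km³ × (906/1000) = 3.501 km³ of water.
Ostor: 0.8 × 6530 Gt = 5.224×10^15 kg; dividing by ρ_w = 1 g cm⁻³ = 1000 kg m⁻³ gives 5.224×10^12 m³ of water.
Total added water ≈ 1.705×10^14 m³ over 3.56×10^14 m² → Δh = 0.479 m.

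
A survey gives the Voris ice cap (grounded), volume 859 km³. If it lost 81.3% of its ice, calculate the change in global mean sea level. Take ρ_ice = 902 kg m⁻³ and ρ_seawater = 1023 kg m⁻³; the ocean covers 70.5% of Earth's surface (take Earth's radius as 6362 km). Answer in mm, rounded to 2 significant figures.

Voris: 0.813 × 859 km³ × (902/1023) = 615.8 km³ of water.
Spread over 3.59×10^14 m² of ocean, Δh = 6.158×10^11 / 3.59×10^14 = 1.72×10^-3 m = 1.7 mm.

≈ 1.7 mm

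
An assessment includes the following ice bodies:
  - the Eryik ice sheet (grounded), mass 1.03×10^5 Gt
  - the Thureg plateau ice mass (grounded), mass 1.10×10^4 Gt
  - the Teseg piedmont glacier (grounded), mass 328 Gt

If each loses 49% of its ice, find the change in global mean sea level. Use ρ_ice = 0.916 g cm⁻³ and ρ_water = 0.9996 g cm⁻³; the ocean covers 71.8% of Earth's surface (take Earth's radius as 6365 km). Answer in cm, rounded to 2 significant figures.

≈ 15 cm

Eryik: 0.49 × 1.03×10^5 Gt = 5.047×10^16 kg; dividing by ρ_w = 0.9996 g cm⁻³ = 999.6 kg m⁻³ gives 5.049×10^13 m³ of water.
Thureg: 0.49 × 1.10×10^4 Gt = 5.390×10^15 kg; dividing by ρ_w = 999.6 kg m⁻³ gives 5.392×10^12 m³ of water.
Teseg: 0.49 × 328 Gt = 1.607×10^14 kg; dividing by ρ_w = 999.6 kg m⁻³ gives 1.608×10^11 m³ of water.
Total added water ≈ 5.604×10^13 m³ over 3.66×10^14 m² → Δh = 0.153 m = 15 cm.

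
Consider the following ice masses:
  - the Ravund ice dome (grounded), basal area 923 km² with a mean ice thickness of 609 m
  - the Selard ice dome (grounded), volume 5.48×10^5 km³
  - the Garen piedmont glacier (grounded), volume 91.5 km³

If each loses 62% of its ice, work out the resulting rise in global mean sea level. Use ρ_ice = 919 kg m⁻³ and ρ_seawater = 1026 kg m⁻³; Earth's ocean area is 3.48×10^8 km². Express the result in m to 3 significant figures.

≈ 0.876 m

Ravund: ice volume = 923 km² × 609 m = 562.1 km³; 0.62 × 562.1 × (919/1026) = 312.2 km³ of water.
Selard: 0.62 × 5.48×10^5 km³ × (919/1026) = 3.043×10^5 km³ of water.
Garen: 0.62 × 91.5 km³ × (919/1026) = 50.81 km³ of water.
Total added water ≈ 3.047×10^14 m³ over 3.48×10^14 m² → Δh = 0.876 m.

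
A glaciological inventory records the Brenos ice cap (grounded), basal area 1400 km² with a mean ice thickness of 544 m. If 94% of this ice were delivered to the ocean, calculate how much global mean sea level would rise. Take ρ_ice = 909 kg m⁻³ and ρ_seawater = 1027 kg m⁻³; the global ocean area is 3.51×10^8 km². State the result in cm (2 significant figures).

≈ 0.18 cm

Brenos: ice volume = 1400 km² × 544 m = 761.6 km³; 0.94 × 761.6 × (909/1027) = 633.6 km³ of water.
Spread over 3.51×10^14 m² of ocean, Δh = 6.336×10^11 / 3.51×10^14 = 1.81×10^-3 m = 0.18 cm.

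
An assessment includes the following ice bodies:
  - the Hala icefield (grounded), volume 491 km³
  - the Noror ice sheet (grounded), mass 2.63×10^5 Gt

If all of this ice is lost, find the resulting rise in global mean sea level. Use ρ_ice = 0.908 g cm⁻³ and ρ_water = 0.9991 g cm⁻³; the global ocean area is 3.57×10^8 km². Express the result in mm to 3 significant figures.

≈ 739 mm

Hala: 491 km³ × (908/999.1) = 446.2 km³ of water.
Noror: 2.63×10^5 Gt = 2.630×10^17 kg; dividing by ρ_w = 0.9991 g cm⁻³ = 999.1 kg m⁻³ gives 2.632×10^14 m³ of water.
Total added water ≈ 2.637×10^14 m³ over 3.57×10^14 m² → Δh = 0.739 m = 739 mm.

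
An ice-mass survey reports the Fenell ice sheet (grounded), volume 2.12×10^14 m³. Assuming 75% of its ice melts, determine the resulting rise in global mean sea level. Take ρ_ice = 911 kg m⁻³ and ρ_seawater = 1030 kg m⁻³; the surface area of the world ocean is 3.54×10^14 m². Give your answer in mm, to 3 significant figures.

Fenell: 0.75 × 2.12×10^14 m³ × (911/1030) = 1.406×10^14 m³ of water.
Spread over 3.54×10^14 m² of ocean, Δh = 1.406×10^14 / 3.54×10^14 = 0.397 m = 397 mm.

≈ 397 mm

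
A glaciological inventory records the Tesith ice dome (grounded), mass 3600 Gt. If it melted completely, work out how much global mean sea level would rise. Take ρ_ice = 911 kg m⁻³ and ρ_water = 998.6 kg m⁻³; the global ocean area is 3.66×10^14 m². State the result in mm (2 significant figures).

Tesith: 3600 Gt = 3.600×10^15 kg; dividing by ρ_w = 998.6 kg m⁻³ gives 3.605×10^12 m³ of water.
Spread over 3.66×10^14 m² of ocean, Δh = 3.605×10^12 / 3.66×10^14 = 9.85×10^-3 m = 9.8 mm.

≈ 9.8 mm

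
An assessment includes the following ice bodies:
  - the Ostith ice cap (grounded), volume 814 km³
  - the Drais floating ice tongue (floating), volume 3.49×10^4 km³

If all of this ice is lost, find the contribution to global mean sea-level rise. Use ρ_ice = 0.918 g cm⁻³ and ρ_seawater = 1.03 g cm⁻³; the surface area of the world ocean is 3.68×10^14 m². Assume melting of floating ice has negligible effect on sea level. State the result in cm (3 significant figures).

≈ 0.197 cm

Ostith: 814 km³ × (918/1030) = 725.5 km³ of water.
The Drais floating ice tongue is floating and already displaces its own weight of water, so its melt adds essentially nothing to sea level.
Total added water ≈ 7.255×10^11 m³ over 3.68×10^14 m² → Δh = 1.97×10^-3 m = 0.197 cm.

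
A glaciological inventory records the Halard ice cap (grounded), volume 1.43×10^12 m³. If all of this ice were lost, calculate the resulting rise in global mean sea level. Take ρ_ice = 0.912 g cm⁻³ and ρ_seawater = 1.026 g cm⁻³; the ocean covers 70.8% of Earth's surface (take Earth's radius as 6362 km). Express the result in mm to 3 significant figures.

Halard: 1.43×10^12 m³ × (912/1026) = 1.271×10^12 m³ of water.
Spread over 3.60×10^14 m² of ocean, Δh = 1.271×10^12 / 3.60×10^14 = 3.53×10^-3 m = 3.53 mm.

≈ 3.53 mm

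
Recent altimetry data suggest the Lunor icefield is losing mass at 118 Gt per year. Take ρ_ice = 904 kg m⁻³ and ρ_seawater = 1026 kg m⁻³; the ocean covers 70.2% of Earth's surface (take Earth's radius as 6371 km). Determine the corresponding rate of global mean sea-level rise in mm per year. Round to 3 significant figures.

≈ 0.321 mm/yr

ρ_w = 1026 kg m⁻³. Annual water volume added = 118 Gt / ρ_w = 1.180×10^14 kg / 1026 kg m⁻³ = 1.150×10^11 m³.
Δh per year = 1.150×10^11 / 3.58×10^14 = 3.21×10^-4 m = 0.321 mm.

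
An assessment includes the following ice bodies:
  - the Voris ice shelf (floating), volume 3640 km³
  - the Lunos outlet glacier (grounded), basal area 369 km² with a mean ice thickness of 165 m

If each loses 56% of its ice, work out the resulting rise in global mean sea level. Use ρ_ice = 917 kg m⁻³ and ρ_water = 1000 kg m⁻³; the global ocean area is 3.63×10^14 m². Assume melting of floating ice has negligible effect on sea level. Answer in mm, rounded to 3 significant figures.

≈ 0.0861 mm

The Voris ice shelf is floating and already displaces its own weight of water, so its melt adds essentially nothing to sea level.
Lunos: ice volume = 369 km² × 165 m = 60.88 km³; 0.56 × 60.88 × (917/1000) = 31.27 km³ of water.
Total added water ≈ 3.127×10^10 m³ over 3.63×10^14 m² → Δh = 8.61×10^-5 m = 0.0861 mm.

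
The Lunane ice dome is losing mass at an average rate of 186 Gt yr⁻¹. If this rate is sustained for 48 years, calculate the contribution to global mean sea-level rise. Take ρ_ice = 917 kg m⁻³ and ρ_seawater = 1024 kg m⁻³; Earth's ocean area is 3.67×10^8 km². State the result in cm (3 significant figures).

≈ 2.38 cm

Total mass lost = 186 Gt/yr × 48 yr = 8928 Gt = 8.928×10^15 kg.
ρ_w = 1024 kg m⁻³, so water volume = 8.928×10^15 / 1024 = 8.719×10^12 m³.
Δh = 8.719×10^12 / 3.67×10^14 = 0.0238 m = 2.38 cm.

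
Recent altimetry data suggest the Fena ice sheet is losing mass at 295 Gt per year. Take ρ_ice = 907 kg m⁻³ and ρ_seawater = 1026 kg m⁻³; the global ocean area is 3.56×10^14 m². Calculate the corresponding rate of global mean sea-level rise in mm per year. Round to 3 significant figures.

ρ_w = 1026 kg m⁻³. Annual water volume added = 295 Gt / ρ_w = 2.950×10^14 kg / 1026 kg m⁻³ = 2.875×10^11 m³.
Δh per year = 2.875×10^11 / 3.56×10^14 = 8.08×10^-4 m = 0.808 mm.

≈ 0.808 mm/yr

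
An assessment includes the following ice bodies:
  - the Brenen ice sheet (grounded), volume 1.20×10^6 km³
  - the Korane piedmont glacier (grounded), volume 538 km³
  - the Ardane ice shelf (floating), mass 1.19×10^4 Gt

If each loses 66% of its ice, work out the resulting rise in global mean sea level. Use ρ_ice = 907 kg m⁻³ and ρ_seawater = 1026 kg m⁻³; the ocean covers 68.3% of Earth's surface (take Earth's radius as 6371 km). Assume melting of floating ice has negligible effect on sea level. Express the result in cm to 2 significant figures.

≈ 200 cm

Brenen: 0.66 × 1.20×10^6 km³ × (907/1026) = 7.001×10^5 km³ of water.
Korane: 0.66 × 538 km³ × (907/1026) = 313.9 km³ of water.
The Ardane ice shelf is floating and already displaces its own weight of water, so its melt adds essentially nothing to sea level.
Total added water ≈ 7.005×10^14 m³ over 3.48×10^14 m² → Δh = 2.01 m = 200 cm.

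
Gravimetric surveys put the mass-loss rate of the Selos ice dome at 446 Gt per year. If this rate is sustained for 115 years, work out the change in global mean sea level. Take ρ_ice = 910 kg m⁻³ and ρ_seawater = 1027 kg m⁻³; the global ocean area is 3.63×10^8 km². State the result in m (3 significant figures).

Total mass lost = 446 Gt/yr × 115 yr = 5.129×10^4 Gt = 5.129×10^16 kg.
ρ_w = 1027 kg m⁻³, so water volume = 5.129×10^16 / 1027 = 4.994×10^13 m³.
Δh = 4.994×10^13 / 3.63×10^14 = 0.138 m.

≈ 0.138 m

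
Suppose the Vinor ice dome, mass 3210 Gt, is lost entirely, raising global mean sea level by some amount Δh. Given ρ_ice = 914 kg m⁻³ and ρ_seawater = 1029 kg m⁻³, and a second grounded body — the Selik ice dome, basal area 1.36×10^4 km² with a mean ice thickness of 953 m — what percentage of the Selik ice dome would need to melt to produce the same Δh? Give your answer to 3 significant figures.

≈ 27.1 %

Equal sea-level rise means equal mass of meltwater, i.e. equal mass of ice lost.
Ice mass of Vinor: 3.210×10^15 kg; ice mass of Selik: 1.185×10^16 kg.
Fraction required = 3.210×10^15 / 1.185×10^16 = 0.271 → 27.1 %.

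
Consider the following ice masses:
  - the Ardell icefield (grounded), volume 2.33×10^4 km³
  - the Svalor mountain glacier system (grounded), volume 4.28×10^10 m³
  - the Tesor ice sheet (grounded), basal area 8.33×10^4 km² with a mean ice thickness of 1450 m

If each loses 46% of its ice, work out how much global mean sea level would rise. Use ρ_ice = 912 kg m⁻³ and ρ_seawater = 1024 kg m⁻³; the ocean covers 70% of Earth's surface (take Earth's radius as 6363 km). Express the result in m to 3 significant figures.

Ardell: 0.46 × 2.33×10^4 km³ × (912/1024) = 9546 km³ of water.
Svalor: 0.46 × 4.28×10^10 m³ × (912/1024) = 1.753×10^10 m³ of water.
Tesor: ice volume = 8.33×10^4 km² × 1450 m = 1.208×10^5 km³; 0.46 × 1.208×10^5 × (912/1024) = 4.948×10^4 km³ of water.
Total added water ≈ 5.905×10^13 m³ over 3.56×10^14 m² → Δh = 0.166 m.

≈ 0.166 m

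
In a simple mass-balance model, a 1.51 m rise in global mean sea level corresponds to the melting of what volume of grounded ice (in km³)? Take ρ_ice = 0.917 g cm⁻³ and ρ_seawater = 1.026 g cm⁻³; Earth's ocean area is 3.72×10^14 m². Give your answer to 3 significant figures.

Required water volume = Δh × A = 1.51 m × 3.72×10^14 m² = 5.617×10^14 m³ = 5.617×10^5 km³.
Ice volume = water volume × ρ_w/ρ_ice = 5.617×10^5 × 1026/917 = 6.28×10^5 km³.

≈ 6.28×10^5 km³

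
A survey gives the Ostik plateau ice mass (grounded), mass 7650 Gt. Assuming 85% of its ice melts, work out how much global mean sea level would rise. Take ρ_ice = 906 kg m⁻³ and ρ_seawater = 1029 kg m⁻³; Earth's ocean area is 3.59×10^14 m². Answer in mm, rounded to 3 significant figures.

≈ 17.6 mm

Ostik: 0.85 × 7650 Gt = 6.502×10^15 kg; dividing by ρ_w = 1029 kg m⁻³ gives 6.319×10^12 m³ of water.
Spread over 3.59×10^14 m² of ocean, Δh = 6.319×10^12 / 3.59×10^14 = 0.0176 m = 17.6 mm.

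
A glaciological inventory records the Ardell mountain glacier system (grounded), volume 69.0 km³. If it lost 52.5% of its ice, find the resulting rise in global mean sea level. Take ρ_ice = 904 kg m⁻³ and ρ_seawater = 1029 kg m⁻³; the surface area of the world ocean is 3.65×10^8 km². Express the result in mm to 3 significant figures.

Ardell: 0.525 × 69.0 km³ × (904/1029) = 31.82 km³ of water.
Spread over 3.65×10^14 m² of ocean, Δh = 3.182×10^10 / 3.65×10^14 = 8.72×10^-5 m = 0.0872 mm.

≈ 0.0872 mm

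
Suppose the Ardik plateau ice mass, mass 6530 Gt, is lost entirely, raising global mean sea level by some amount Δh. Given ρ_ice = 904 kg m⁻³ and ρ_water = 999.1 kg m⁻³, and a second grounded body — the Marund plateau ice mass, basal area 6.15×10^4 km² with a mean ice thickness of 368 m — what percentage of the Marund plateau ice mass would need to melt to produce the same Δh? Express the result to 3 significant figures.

≈ 31.9 %

Equal sea-level rise means equal mass of meltwater, i.e. equal mass of ice lost.
Ice mass of Ardik: 6.530×10^15 kg; ice mass of Marund: 2.046×10^16 kg.
Fraction required = 6.530×10^15 / 2.046×10^16 = 0.319 → 31.9 %.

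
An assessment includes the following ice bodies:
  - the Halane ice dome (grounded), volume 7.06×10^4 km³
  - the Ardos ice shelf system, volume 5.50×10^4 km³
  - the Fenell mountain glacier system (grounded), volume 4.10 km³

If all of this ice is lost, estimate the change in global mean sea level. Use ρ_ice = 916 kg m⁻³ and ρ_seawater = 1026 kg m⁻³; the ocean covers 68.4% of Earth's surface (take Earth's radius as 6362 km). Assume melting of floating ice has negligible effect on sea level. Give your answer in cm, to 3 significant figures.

Halane: 7.06×10^4 km³ × (916/1026) = 6.303×10^4 km³ of water.
The Ardos ice shelf system is floating and already displaces its own weight of water, so its melt adds essentially nothing to sea level.
Fenell: 4.10 km³ × (916/1026) = 3.660 km³ of water.
Total added water ≈ 6.303×10^13 m³ over 3.48×10^14 m² → Δh = 0.181 m = 18.1 cm.

≈ 18.1 cm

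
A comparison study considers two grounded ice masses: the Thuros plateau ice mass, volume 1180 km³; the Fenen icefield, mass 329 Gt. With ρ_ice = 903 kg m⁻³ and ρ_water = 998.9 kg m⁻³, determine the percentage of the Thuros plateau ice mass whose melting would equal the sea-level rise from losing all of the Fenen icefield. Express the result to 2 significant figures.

Equal sea-level rise means equal mass of meltwater, i.e. equal mass of ice lost.
Ice mass of Fenen: 3.290×10^14 kg; ice mass of Thuros: 1.066×10^15 kg.
Fraction required = 3.290×10^14 / 1.066×10^15 = 0.309 → 31 %.

≈ 31 %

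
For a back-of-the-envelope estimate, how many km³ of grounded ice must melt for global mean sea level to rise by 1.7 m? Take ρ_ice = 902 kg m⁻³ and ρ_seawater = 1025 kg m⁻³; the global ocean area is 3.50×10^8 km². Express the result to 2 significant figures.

Required water volume = Δh × A = 1.7 m × 3.50×10^14 m² = 5.950×10^14 m³ = 5.950×10^5 km³.
Ice volume = water volume × ρ_w/ρ_ice = 5.950×10^5 × 1025/902 = 6.8×10^5 km³.

≈ 6.8×10^5 km³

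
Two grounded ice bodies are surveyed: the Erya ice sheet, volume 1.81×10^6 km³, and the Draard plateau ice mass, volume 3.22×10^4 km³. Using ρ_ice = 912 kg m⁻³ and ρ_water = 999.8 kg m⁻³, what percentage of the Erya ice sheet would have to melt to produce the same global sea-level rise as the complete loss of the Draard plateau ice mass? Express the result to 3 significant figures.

Equal sea-level rise means equal mass of meltwater, i.e. equal mass of ice lost.
Ice mass of Draard: 2.937×10^16 kg; ice mass of Erya: 1.651×10^18 kg.
Fraction required = 2.937×10^16 / 1.651×10^18 = 0.0178 → 1.78 %.

≈ 1.78 %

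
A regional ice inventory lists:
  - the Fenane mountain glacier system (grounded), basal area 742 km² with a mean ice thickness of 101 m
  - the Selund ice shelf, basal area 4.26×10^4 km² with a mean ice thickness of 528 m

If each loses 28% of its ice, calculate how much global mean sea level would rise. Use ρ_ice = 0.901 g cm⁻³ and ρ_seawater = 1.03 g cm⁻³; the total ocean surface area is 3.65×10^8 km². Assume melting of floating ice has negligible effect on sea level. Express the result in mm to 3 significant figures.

≈ 0.0503 mm

Fenane: ice volume = 742 km² × 101 m = 74.94 km³; 0.28 × 74.94 × (901/1030) = 18.36 km³ of water.
The Selund ice shelf is floating and already displaces its own weight of water, so its melt adds essentially nothing to sea level.
Total added water ≈ 1.836×10^10 m³ over 3.65×10^14 m² → Δh = 5.03×10^-5 m = 0.0503 mm.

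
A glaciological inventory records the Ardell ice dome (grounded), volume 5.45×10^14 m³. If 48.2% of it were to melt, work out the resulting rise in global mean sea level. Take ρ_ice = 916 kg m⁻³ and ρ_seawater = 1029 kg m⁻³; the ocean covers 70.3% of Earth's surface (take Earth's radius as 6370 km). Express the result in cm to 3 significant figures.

≈ 65.2 cm

Ardell: 0.482 × 5.45×10^14 m³ × (916/1029) = 2.338×10^14 m³ of water.
Spread over 3.58×10^14 m² of ocean, Δh = 2.338×10^14 / 3.58×10^14 = 0.652 m = 65.2 cm.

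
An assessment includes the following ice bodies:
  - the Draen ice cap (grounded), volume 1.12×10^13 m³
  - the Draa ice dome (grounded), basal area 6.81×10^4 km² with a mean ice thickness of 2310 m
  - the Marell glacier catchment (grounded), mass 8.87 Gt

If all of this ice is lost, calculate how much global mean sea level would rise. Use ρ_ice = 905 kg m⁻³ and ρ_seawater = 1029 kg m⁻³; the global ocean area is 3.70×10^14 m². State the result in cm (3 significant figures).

≈ 40.1 cm

Draen: 1.12×10^13 m³ × (905/1029) = 9.850×10^12 m³ of water.
Draa: ice volume = 6.81×10^4 km² × 2310 m = 1.573×10^5 km³; 1.573×10^5 × (905/1029) = 1.384×10^5 km³ of water.
Marell: 8.87 Gt = 8.870×10^12 kg; dividing by ρ_w = 1029 kg m⁻³ gives 8.620×10^9 m³ of water.
Total added water ≈ 1.482×10^14 m³ over 3.70×10^14 m² → Δh = 0.401 m = 40.1 cm.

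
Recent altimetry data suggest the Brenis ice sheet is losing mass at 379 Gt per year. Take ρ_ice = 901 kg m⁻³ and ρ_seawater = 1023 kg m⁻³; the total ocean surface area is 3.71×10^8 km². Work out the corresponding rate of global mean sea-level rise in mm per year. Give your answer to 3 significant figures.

≈ 0.999 mm/yr

ρ_w = 1023 kg m⁻³. Annual water volume added = 379 Gt / ρ_w = 3.790×10^14 kg / 1023 kg m⁻³ = 3.705×10^11 m³.
Δh per year = 3.705×10^11 / 3.71×10^14 = 9.99×10^-4 m = 0.999 mm.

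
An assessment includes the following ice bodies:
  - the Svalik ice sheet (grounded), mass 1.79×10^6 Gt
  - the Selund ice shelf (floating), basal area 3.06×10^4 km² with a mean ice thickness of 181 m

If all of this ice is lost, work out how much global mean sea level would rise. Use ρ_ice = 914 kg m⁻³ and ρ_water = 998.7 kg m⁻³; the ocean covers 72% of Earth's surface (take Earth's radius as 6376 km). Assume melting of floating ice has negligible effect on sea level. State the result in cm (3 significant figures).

Svalik: 1.79×10^6 Gt = 1.790×10^18 kg; dividing by ρ_w = 998.7 kg m⁻³ gives 1.792×10^15 m³ of water.
The Selund ice shelf is floating and already displaces its own weight of water, so its melt adds essentially nothing to sea level.
Total added water ≈ 1.792×10^15 m³ over 3.68×10^14 m² → Δh = 4.87 m = 487 cm.

≈ 487 cm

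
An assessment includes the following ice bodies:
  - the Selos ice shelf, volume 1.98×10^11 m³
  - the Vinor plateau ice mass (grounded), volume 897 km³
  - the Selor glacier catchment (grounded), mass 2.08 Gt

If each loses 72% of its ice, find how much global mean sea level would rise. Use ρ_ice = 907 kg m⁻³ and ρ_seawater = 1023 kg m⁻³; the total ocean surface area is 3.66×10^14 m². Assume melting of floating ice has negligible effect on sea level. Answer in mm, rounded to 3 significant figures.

The Selos ice shelf is floating and already displaces its own weight of water, so its melt adds essentially nothing to sea level.
Vinor: 0.72 × 897 km³ × (907/1023) = 572.6 km³ of water.
Selor: 0.72 × 2.08 Gt = 1.498×10^12 kg; dividing by ρ_w = 1023 kg m⁻³ gives 1.464×10^9 m³ of water.
Total added water ≈ 5.741×10^11 m³ over 3.66×10^14 m² → Δh = 1.57×10^-3 m = 1.57 mm.

≈ 1.57 mm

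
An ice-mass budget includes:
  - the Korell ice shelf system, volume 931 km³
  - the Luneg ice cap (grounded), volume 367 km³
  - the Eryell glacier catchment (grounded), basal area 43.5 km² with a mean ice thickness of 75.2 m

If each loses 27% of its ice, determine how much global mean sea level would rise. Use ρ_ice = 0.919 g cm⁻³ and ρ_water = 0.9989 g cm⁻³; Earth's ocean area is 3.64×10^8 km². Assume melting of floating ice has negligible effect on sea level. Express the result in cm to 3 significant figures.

The Korell ice shelf system is floating and already displaces its own weight of water, so its melt adds essentially nothing to sea level.
Luneg: 0.27 × 367 km³ × (919/998.9) = 91.16 km³ of water.
Eryell: ice volume = 43.5 km² × 75.2 m = 3.271 km³; 0.27 × 3.271 × (919/998.9) = 0.8126 km³ of water.
Total added water ≈ 9.198×10^10 m³ over 3.64×10^14 m² → Δh = 2.53×10^-4 m = 0.0253 cm.

≈ 0.0253 cm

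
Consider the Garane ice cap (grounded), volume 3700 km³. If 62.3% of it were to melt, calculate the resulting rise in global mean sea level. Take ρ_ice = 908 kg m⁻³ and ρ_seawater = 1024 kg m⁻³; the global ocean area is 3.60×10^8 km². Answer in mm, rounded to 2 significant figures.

≈ 5.7 mm

Garane: 0.623 × 3700 km³ × (908/1024) = 2044 km³ of water.
Spread over 3.60×10^14 m² of ocean, Δh = 2.044×10^12 / 3.60×10^14 = 5.68×10^-3 m = 5.7 mm.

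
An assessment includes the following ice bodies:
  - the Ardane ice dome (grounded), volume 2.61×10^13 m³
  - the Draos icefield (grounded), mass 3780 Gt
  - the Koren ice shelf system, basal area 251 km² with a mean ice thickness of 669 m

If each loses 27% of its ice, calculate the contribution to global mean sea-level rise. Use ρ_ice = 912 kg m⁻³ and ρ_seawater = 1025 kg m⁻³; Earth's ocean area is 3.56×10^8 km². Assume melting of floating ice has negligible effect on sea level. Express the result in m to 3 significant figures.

≈ 0.0204 m

Ardane: 0.27 × 2.61×10^13 m³ × (912/1025) = 6.270×10^12 m³ of water.
Draos: 0.27 × 3780 Gt = 1.021×10^15 kg; dividing by ρ_w = 1025 kg m⁻³ gives 9.957×10^11 m³ of water.
The Koren ice shelf system is floating and already displaces its own weight of water, so its melt adds essentially nothing to sea level.
Total added water ≈ 7.266×10^12 m³ over 3.56×10^14 m² → Δh = 0.0204 m.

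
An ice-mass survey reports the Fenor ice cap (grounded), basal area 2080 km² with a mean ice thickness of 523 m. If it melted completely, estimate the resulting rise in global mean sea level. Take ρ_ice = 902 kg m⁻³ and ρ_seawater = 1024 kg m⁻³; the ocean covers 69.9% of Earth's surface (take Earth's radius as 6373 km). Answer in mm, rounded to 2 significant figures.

≈ 2.7 mm

Fenor: ice volume = 2080 km² × 523 m = 1088 km³; 1088 × (902/1024) = 958.2 km³ of water.
Spread over 3.57×10^14 m² of ocean, Δh = 9.582×10^11 / 3.57×10^14 = 2.69×10^-3 m = 2.7 mm.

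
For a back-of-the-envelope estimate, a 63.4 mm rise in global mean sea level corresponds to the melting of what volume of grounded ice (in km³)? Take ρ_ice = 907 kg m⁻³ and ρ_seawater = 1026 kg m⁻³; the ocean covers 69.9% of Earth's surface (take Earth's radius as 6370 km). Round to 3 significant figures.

Required water volume = Δh × A = 0.0634 m × 3.56×10^14 m² = 2.260×10^13 m³ = 2.260×10^4 km³.
Ice volume = water volume × ρ_w/ρ_ice = 2.260×10^4 × 1026/907 = 2.56×10^4 km³.

≈ 2.56×10^4 km³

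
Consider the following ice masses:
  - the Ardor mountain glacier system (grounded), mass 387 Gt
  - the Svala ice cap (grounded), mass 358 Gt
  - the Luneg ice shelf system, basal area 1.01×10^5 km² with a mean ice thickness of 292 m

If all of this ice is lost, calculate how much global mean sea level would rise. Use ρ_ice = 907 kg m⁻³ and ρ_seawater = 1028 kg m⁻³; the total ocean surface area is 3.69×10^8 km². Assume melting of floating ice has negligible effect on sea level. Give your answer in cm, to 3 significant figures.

≈ 0.196 cm

Ardor: 387 Gt = 3.870×10^14 kg; dividing by ρ_w = 1028 kg m⁻³ gives 3.765×10^11 m³ of water.
Svala: 358 Gt = 3.580×10^14 kg; dividing by ρ_w = 1028 kg m⁻³ gives 3.482×10^11 m³ of water.
The Luneg ice shelf system is floating and already displaces its own weight of water, so its melt adds essentially nothing to sea level.
Total added water ≈ 7.247×10^11 m³ over 3.69×10^14 m² → Δh = 1.96×10^-3 m = 0.196 cm.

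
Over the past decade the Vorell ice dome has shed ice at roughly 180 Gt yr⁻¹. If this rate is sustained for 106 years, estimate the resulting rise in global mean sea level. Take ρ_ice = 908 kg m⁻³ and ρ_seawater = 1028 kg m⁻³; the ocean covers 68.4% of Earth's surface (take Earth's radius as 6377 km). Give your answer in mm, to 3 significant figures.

≈ 53.1 mm

Total mass lost = 180 Gt/yr × 106 yr = 1.908×10^4 Gt = 1.908×10^16 kg.
ρ_w = 1028 kg m⁻³, so water volume = 1.908×10^16 / 1028 = 1.856×10^13 m³.
Δh = 1.856×10^13 / 3.50×10^14 = 0.0531 m = 53.1 mm.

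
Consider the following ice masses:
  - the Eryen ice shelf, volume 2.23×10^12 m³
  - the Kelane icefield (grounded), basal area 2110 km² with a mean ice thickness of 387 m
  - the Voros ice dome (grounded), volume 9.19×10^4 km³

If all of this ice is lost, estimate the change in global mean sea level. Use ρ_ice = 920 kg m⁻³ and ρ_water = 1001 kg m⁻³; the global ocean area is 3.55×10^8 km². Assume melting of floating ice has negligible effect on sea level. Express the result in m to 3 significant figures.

≈ 0.240 m

The Eryen ice shelf is floating and already displaces its own weight of water, so its melt adds essentially nothing to sea level.
Kelane: ice volume = 2110 km² × 387 m = 816.6 km³; 816.6 × (920/1001) = 750.5 km³ of water.
Voros: 9.19×10^4 km³ × (920/1001) = 8.446×10^4 km³ of water.
Total added water ≈ 8.521×10^13 m³ over 3.55×10^14 m² → Δh = 0.240 m.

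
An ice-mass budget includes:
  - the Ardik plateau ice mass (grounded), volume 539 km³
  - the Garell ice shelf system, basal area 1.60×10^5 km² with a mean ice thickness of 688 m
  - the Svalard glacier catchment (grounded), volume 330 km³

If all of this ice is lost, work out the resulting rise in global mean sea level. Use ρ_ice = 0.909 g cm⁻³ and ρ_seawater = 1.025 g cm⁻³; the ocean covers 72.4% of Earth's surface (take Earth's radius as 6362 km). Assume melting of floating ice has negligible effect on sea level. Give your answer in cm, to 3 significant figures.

Ardik: 539 km³ × (909/1025) = 478.0 km³ of water.
The Garell ice shelf system is floating and already displaces its own weight of water, so its melt adds essentially nothing to sea level.
Svalard: 330 km³ × (909/1025) = 292.7 km³ of water.
Total added water ≈ 7.707×10^11 m³ over 3.68×10^14 m² → Δh = 2.09×10^-3 m = 0.209 cm.

≈ 0.209 cm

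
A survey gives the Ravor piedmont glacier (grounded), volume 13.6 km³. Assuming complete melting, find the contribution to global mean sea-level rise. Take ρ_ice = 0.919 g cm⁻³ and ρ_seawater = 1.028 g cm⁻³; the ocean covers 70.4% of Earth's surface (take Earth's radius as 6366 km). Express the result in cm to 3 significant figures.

Ravor: 13.6 km³ × (919/1028) = 12.16 km³ of water.
Spread over 3.59×10^14 m² of ocean, Δh = 1.216×10^10 / 3.59×10^14 = 3.39×10^-5 m = 3.39×10^-3 cm.

≈ 3.39×10^-3 cm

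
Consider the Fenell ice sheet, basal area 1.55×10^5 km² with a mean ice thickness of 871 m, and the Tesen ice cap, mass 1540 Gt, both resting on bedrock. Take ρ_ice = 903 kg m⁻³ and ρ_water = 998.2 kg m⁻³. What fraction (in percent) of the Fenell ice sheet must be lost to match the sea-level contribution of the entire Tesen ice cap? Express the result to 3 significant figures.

≈ 1.26 %

Equal sea-level rise means equal mass of meltwater, i.e. equal mass of ice lost.
Ice mass of Tesen: 1.540×10^15 kg; ice mass of Fenell: 1.219×10^17 kg.
Fraction required = 1.540×10^15 / 1.219×10^17 = 0.0126 → 1.26 %.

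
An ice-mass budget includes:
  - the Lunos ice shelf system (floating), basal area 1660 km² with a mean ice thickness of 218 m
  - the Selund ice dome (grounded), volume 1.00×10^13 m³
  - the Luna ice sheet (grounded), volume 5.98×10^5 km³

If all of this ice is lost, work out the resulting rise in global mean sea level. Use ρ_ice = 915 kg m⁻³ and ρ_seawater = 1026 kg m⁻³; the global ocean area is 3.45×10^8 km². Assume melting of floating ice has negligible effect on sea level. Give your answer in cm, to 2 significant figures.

The Lunos ice shelf system is floating and already displaces its own weight of water, so its melt adds essentially nothing to sea level.
Selund: 1.00×10^13 m³ × (915/1026) = 8.918×10^12 m³ of water.
Luna: 5.98×10^5 km³ × (915/1026) = 5.333×10^5 km³ of water.
Total added water ≈ 5.422×10^14 m³ over 3.45×10^14 m² → Δh = 1.57 m = 160 cm.

≈ 160 cm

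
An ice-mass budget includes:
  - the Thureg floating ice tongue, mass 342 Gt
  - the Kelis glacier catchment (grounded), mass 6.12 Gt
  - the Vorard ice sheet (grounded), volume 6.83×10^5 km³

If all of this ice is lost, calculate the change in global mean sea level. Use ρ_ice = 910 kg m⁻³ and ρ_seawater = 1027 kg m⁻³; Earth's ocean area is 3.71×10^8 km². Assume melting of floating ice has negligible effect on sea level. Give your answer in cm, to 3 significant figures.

The Thureg floating ice tongue is floating and already displaces its own weight of water, so its melt adds essentially nothing to sea level.
Kelis: 6.12 Gt = 6.120×10^12 kg; dividing by ρ_w = 1027 kg m⁻³ gives 5.959×10^9 m³ of water.
Vorard: 6.83×10^5 km³ × (910/1027) = 6.052×10^5 km³ of water.
Total added water ≈ 6.052×10^14 m³ over 3.71×10^14 m² → Δh = 1.63 m = 163 cm.

≈ 163 cm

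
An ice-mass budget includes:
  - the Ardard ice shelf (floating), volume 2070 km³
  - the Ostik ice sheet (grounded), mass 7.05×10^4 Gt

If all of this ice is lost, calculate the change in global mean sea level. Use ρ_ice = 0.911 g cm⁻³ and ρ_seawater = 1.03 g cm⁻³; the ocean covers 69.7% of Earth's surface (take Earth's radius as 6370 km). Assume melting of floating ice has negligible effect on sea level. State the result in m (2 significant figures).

≈ 0.19 m

The Ardard ice shelf is floating and already displaces its own weight of water, so its melt adds essentially nothing to sea level.
Ostik: 7.05×10^4 Gt = 7.050×10^16 kg; dividing by ρ_w = 1.03 g cm⁻³ = 1030 kg m⁻³ gives 6.845×10^13 m³ of water.
Total added water ≈ 6.845×10^13 m³ over 3.55×10^14 m² → Δh = 0.193 m.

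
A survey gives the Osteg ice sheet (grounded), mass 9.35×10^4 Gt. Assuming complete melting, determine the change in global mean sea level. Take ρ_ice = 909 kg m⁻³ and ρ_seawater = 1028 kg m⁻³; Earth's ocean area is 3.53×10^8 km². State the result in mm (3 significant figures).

≈ 258 mm

Osteg: 9.35×10^4 Gt = 9.350×10^16 kg; dividing by ρ_w = 1028 kg m⁻³ gives 9.095×10^13 m³ of water.
Spread over 3.53×10^14 m² of ocean, Δh = 9.095×10^13 / 3.53×10^14 = 0.258 m = 258 mm.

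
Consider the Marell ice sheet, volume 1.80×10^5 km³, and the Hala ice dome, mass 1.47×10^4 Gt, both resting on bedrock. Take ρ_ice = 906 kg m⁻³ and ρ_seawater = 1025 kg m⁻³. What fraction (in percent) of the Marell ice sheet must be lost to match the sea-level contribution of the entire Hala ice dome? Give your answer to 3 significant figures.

≈ 9.01 %

Equal sea-level rise means equal mass of meltwater, i.e. equal mass of ice lost.
Ice mass of Hala: 1.470×10^16 kg; ice mass of Marell: 1.631×10^17 kg.
Fraction required = 1.470×10^16 / 1.631×10^17 = 0.0901 → 9.01 %.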